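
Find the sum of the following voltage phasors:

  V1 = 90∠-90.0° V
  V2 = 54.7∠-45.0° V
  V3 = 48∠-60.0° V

Step 1 — Convert each phasor to rectangular form:
  V1 = 90·(cos(-90.0°) + j·sin(-90.0°)) = 0 - j90 V
  V2 = 54.7·(cos(-45.0°) + j·sin(-45.0°)) = 38.68 - j38.68 V
  V3 = 48·(cos(-60.0°) + j·sin(-60.0°)) = 24 - j41.57 V
Step 2 — Sum components: V_total = 62.68 - j170.2 V.
Step 3 — Convert to polar: |V_total| = 181.4 V, ∠V_total = -69.8°.

V_total = 181.4∠-69.8° V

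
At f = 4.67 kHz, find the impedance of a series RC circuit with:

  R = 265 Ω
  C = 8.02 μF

Step 1 — Angular frequency: ω = 2π·f = 2π·4670 = 2.934e+04 rad/s.
Step 2 — Component impedances:
  R: Z = R = 265 Ω
  C: Z = 1/(jωC) = -j/(ω·C) = 0 - j4.249 Ω
Step 3 — Series combination: Z_total = R + C = 265 - j4.249 Ω = 265∠-0.9° Ω.

Z = 265 - j4.249 Ω = 265∠-0.9° Ω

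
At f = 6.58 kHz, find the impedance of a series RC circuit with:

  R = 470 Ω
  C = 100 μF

Step 1 — Angular frequency: ω = 2π·f = 2π·6580 = 4.134e+04 rad/s.
Step 2 — Component impedances:
  R: Z = R = 470 Ω
  C: Z = 1/(jωC) = -j/(ω·C) = 0 - j0.2419 Ω
Step 3 — Series combination: Z_total = R + C = 470 - j0.2419 Ω = 470∠-0.0° Ω.

Z = 470 - j0.2419 Ω = 470∠-0.0° Ω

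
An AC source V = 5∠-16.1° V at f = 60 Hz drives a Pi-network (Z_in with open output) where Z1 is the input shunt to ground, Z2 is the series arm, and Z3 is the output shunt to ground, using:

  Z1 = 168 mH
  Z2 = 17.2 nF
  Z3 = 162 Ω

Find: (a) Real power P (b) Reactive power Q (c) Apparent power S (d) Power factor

Step 1 — Angular frequency: ω = 2π·f = 2π·60 = 377 rad/s.
Step 2 — Component impedances:
  Z1: Z = jωL = j·377·0.168 = 0 + j63.33 Ω
  Z2: Z = 1/(jωC) = -j/(ω·C) = 0 - j1.542e+05 Ω
  Z3: Z = R = 162 Ω
Step 3 — With open output, the series arm Z2 and the output shunt Z3 appear in series to ground: Z2 + Z3 = 162 - j1.542e+05 Ω.
Step 4 — Parallel with input shunt Z1: Z_in = Z1 || (Z2 + Z3) = 2.734e-05 + j63.36 Ω = 63.36∠90.0° Ω.
Step 5 — Source phasor: V = 5∠-16.1° V = 4.804 - j1.387 V.
Step 6 — Current: I = V / Z = -0.02188 - j0.07582 A = 0.07891∠-106.1° A.
Step 7 — Complex power: S = V·I* = 1.703e-07 + j0.3946 VA.
Step 8 — Real power: P = Re(S) = 1.703e-07 W.
Step 9 — Reactive power: Q = Im(S) = 0.3946 VAR.
Step 10 — Apparent power: |S| = 0.3946 VA.
Step 11 — Power factor: PF = P/|S| = 4.316e-07 (lagging).

(a) P = 1.703e-07 W  (b) Q = 0.3946 VAR  (c) S = 0.3946 VA  (d) PF = 4.316e-07 (lagging)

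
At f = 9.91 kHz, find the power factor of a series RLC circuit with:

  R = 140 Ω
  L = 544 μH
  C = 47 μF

Step 1 — Angular frequency: ω = 2π·f = 2π·9910 = 6.227e+04 rad/s.
Step 2 — Component impedances:
  R: Z = R = 140 Ω
  L: Z = jωL = j·6.227e+04·0.000544 = 0 + j33.87 Ω
  C: Z = 1/(jωC) = -j/(ω·C) = 0 - j0.3417 Ω
Step 3 — Series combination: Z_total = R + L + C = 140 + j33.53 Ω = 144∠13.5° Ω.
Step 4 — Power factor: PF = cos(φ) = Re(Z)/|Z| = 140/143.96 = 0.9725.
Step 5 — Type: Im(Z) = 33.53 ⇒ lagging (phase φ = 13.5°).

PF = 0.9725 (lagging, φ = 13.5°)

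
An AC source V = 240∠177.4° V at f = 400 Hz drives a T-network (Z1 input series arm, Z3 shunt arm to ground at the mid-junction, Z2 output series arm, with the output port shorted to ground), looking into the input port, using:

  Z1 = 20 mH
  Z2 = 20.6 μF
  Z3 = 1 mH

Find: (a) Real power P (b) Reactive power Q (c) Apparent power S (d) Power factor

Step 1 — Angular frequency: ω = 2π·f = 2π·400 = 2513 rad/s.
Step 2 — Component impedances:
  Z1: Z = jωL = j·2513·0.02 = 0 + j50.27 Ω
  Z2: Z = 1/(jωC) = -j/(ω·C) = 0 - j19.31 Ω
  Z3: Z = jωL = j·2513·0.001 = 0 + j2.513 Ω
Step 3 — With the output port shorted to ground, the output series arm Z2 runs from the junction to ground; the shunt arm Z3 also runs from the junction to ground. They appear in parallel: Z3 || Z2 = 0 + j2.889 Ω.
Step 4 — Series with input arm Z1: Z_in = Z1 + (Z3 || Z2) = 0 + j53.15 Ω = 53.15∠90.0° Ω.
Step 5 — Source phasor: V = 240∠177.4° V = -239.8 + j10.89 V.
Step 6 — Current: I = V / Z = 0.2048 + j4.51 A = 4.515∠87.4° A.
Step 7 — Complex power: S = V·I* = 0 + j1084 VA.
Step 8 — Real power: P = Re(S) = 0 W.
Step 9 — Reactive power: Q = Im(S) = 1084 VAR.
Step 10 — Apparent power: |S| = 1084 VA.
Step 11 — Power factor: PF = P/|S| = 0 (lagging).

(a) P = 0 W  (b) Q = 1084 VAR  (c) S = 1084 VA  (d) PF = 0 (lagging)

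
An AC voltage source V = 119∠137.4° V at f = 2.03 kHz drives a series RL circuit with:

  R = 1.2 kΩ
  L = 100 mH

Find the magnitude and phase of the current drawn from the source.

Step 1 — Angular frequency: ω = 2π·f = 2π·2030 = 1.275e+04 rad/s.
Step 2 — Component impedances:
  R: Z = R = 1200 Ω
  L: Z = jωL = j·1.275e+04·0.1 = 0 + j1275 Ω
Step 3 — Series combination: Z_total = R + L = 1200 + j1275 Ω = 1751∠46.7° Ω.
Step 4 — Source phasor: V = 119∠137.4° V = -87.6 + j80.55 V.
Step 5 — Ohm's law: I = V / Z_total = (-87.6 + j80.55) / (1200 + j1275) = -0.0007749 + j0.06795 A.
Step 6 — Convert to polar: |I| = 0.06795 A, ∠I = 90.7°.

I = 0.06795∠90.7° A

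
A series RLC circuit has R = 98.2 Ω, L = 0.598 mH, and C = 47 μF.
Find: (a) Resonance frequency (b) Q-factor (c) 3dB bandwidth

Step 1 — Resonance: ω₀ = 1/√(LC) = 1/√(0.000598·4.7e-05) = 5965 rad/s.
Step 2 — f₀ = ω₀/(2π) = 949.3 Hz.
Step 3 — Series Q: Q = ω₀L/R = 5965·0.000598/98.2 = 0.03632.
Step 4 — Bandwidth: Δω = ω₀/Q = 1.642e+05 rad/s; BW = Δω/(2π) = 2.614e+04 Hz.

(a) f₀ = 949.3 Hz  (b) Q = 0.03632  (c) BW = 2.614e+04 Hz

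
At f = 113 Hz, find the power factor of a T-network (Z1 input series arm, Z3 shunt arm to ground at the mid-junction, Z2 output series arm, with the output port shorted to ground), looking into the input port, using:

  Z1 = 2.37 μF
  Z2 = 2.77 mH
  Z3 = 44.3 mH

Step 1 — Angular frequency: ω = 2π·f = 2π·113 = 710 rad/s.
Step 2 — Component impedances:
  Z1: Z = 1/(jωC) = -j/(ω·C) = 0 - j594.3 Ω
  Z2: Z = jωL = j·710·0.00277 = 0 + j1.967 Ω
  Z3: Z = jωL = j·710·0.0443 = 0 + j31.45 Ω
Step 3 — With the output port shorted to ground, the output series arm Z2 runs from the junction to ground; the shunt arm Z3 also runs from the junction to ground. They appear in parallel: Z3 || Z2 = 0 + j1.851 Ω.
Step 4 — Series with input arm Z1: Z_in = Z1 + (Z3 || Z2) = 0 - j592.4 Ω = 592.4∠-90.0° Ω.
Step 5 — Power factor: PF = cos(φ) = Re(Z)/|Z| = 0/592.4 = 0.
Step 6 — Type: Im(Z) = -592.4 ⇒ leading (phase φ = -90.0°).

PF = 0 (leading, φ = -90.0°)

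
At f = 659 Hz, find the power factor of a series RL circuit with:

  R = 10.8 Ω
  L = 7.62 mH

Step 1 — Angular frequency: ω = 2π·f = 2π·659 = 4141 rad/s.
Step 2 — Component impedances:
  R: Z = R = 10.8 Ω
  L: Z = jωL = j·4141·0.00762 = 0 + j31.55 Ω
Step 3 — Series combination: Z_total = R + L = 10.8 + j31.55 Ω = 33.35∠71.1° Ω.
Step 4 — Power factor: PF = cos(φ) = Re(Z)/|Z| = 10.8/33.3487 = 0.3239.
Step 5 — Type: Im(Z) = 31.55 ⇒ lagging (phase φ = 71.1°).

PF = 0.3239 (lagging, φ = 71.1°)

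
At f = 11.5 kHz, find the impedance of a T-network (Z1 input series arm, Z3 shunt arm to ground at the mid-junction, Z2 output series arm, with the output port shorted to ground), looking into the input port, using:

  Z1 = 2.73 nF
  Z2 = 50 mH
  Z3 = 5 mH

Step 1 — Angular frequency: ω = 2π·f = 2π·1.15e+04 = 7.226e+04 rad/s.
Step 2 — Component impedances:
  Z1: Z = 1/(jωC) = -j/(ω·C) = 0 - j5069 Ω
  Z2: Z = jωL = j·7.226e+04·0.05 = 0 + j3613 Ω
  Z3: Z = jωL = j·7.226e+04·0.005 = 0 + j361.3 Ω
Step 3 — With the output port shorted to ground, the output series arm Z2 runs from the junction to ground; the shunt arm Z3 also runs from the junction to ground. They appear in parallel: Z3 || Z2 = 0 + j328.4 Ω.
Step 4 — Series with input arm Z1: Z_in = Z1 + (Z3 || Z2) = 0 - j4741 Ω = 4741∠-90.0° Ω.

Z = 0 - j4741 Ω = 4741∠-90.0° Ω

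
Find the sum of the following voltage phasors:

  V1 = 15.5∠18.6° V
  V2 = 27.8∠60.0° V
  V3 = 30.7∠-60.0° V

Step 1 — Convert each phasor to rectangular form:
  V1 = 15.5·(cos(18.6°) + j·sin(18.6°)) = 14.69 + j4.944 V
  V2 = 27.8·(cos(60.0°) + j·sin(60.0°)) = 13.9 + j24.08 V
  V3 = 30.7·(cos(-60.0°) + j·sin(-60.0°)) = 15.35 - j26.59 V
Step 2 — Sum components: V_total = 43.94 + j2.432 V.
Step 3 — Convert to polar: |V_total| = 44.01 V, ∠V_total = 3.2°.

V_total = 44.01∠3.2° V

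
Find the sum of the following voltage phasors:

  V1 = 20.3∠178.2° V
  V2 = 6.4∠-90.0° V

Step 1 — Convert each phasor to rectangular form:
  V1 = 20.3·(cos(178.2°) + j·sin(178.2°)) = -20.29 + j0.6376 V
  V2 = 6.4·(cos(-90.0°) + j·sin(-90.0°)) = 0 - j6.4 V
Step 2 — Sum components: V_total = -20.29 - j5.762 V.
Step 3 — Convert to polar: |V_total| = 21.09 V, ∠V_total = -164.1°.

V_total = 21.09∠-164.1° V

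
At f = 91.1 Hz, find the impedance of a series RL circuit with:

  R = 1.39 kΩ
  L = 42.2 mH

Step 1 — Angular frequency: ω = 2π·f = 2π·91.1 = 572.4 rad/s.
Step 2 — Component impedances:
  R: Z = R = 1390 Ω
  L: Z = jωL = j·572.4·0.0422 = 0 + j24.16 Ω
Step 3 — Series combination: Z_total = R + L = 1390 + j24.16 Ω = 1390∠1.0° Ω.

Z = 1390 + j24.16 Ω = 1390∠1.0° Ω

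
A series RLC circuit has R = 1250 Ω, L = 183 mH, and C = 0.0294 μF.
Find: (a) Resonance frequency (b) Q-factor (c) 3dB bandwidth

Step 1 — Resonance condition Im(Z)=0 gives ω₀ = 1/√(LC).
Step 2 — ω₀ = 1/√(0.183·2.94e-08) = 1.363e+04 rad/s.
Step 3 — f₀ = ω₀/(2π) = 2170 Hz.
Step 4 — Series Q: Q = ω₀L/R = 1.363e+04·0.183/1250 = 1.996.
Step 5 — 3dB bandwidth: Δω = ω₀/Q = 6831 rad/s; BW = Δω/(2π) = 1087 Hz.

(a) f₀ = 2170 Hz  (b) Q = 1.996  (c) BW = 1087 Hz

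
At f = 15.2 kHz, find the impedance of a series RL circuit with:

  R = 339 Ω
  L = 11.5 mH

Step 1 — Angular frequency: ω = 2π·f = 2π·1.52e+04 = 9.55e+04 rad/s.
Step 2 — Component impedances:
  R: Z = R = 339 Ω
  L: Z = jωL = j·9.55e+04·0.0115 = 0 + j1098 Ω
Step 3 — Series combination: Z_total = R + L = 339 + j1098 Ω = 1149∠72.8° Ω.

Z = 339 + j1098 Ω = 1149∠72.8° Ω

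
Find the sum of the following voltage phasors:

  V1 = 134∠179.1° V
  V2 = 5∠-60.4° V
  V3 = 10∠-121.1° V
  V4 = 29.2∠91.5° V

Step 1 — Convert each phasor to rectangular form:
  V1 = 134·(cos(179.1°) + j·sin(179.1°)) = -134 + j2.105 V
  V2 = 5·(cos(-60.4°) + j·sin(-60.4°)) = 2.47 - j4.347 V
  V3 = 10·(cos(-121.1°) + j·sin(-121.1°)) = -5.165 - j8.563 V
  V4 = 29.2·(cos(91.5°) + j·sin(91.5°)) = -0.7644 + j29.19 V
Step 2 — Sum components: V_total = -137.4 + j18.38 V.
Step 3 — Convert to polar: |V_total| = 138.7 V, ∠V_total = 172.4°.

V_total = 138.7∠172.4° V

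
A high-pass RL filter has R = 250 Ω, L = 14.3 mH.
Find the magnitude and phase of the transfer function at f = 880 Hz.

Step 1 — Angular frequency: ω = 2π·880 = 5529 rad/s.
Step 2 — Transfer function: H(jω) = jωL/(R + jωL).
Step 3 — Numerator jωL = j·79.07; denominator R + jωL = 250 + j79.07.
Step 4 — H = 0.09093 + j0.2875.
Step 5 — Magnitude: |H| = 0.3015 (-10.4 dB); phase: φ = 72.4°.

|H| = 0.3015 (-10.4 dB), φ = 72.4°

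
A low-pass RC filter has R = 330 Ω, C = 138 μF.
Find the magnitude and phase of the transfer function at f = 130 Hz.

Step 1 — Angular frequency: ω = 2π·130 = 816.8 rad/s.
Step 2 — Transfer function: H(jω) = 1/(1 + jωRC).
Step 3 — Denominator: 1 + jωRC = 1 + j·816.8·330·0.000138 = 1 + j37.2.
Step 4 — H = 0.0007222 - j0.02686.
Step 5 — Magnitude: |H| = 0.02687 (-31.4 dB); phase: φ = -88.5°.

|H| = 0.02687 (-31.4 dB), φ = -88.5°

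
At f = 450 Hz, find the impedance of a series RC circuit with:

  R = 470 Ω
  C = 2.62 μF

Step 1 — Angular frequency: ω = 2π·f = 2π·450 = 2827 rad/s.
Step 2 — Component impedances:
  R: Z = R = 470 Ω
  C: Z = 1/(jωC) = -j/(ω·C) = 0 - j135 Ω
Step 3 — Series combination: Z_total = R + C = 470 - j135 Ω = 489∠-16.0° Ω.

Z = 470 - j135 Ω = 489∠-16.0° Ω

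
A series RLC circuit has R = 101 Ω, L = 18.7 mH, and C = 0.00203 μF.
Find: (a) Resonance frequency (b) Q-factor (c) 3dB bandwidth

Step 1 — Resonance condition Im(Z)=0 gives ω₀ = 1/√(LC).
Step 2 — ω₀ = 1/√(0.0187·2.03e-09) = 1.623e+05 rad/s.
Step 3 — f₀ = ω₀/(2π) = 2.583e+04 Hz.
Step 4 — Series Q: Q = ω₀L/R = 1.623e+05·0.0187/101 = 30.05.
Step 5 — 3dB bandwidth: Δω = ω₀/Q = 5401 rad/s; BW = Δω/(2π) = 859.6 Hz.

(a) f₀ = 2.583e+04 Hz  (b) Q = 30.05  (c) BW = 859.6 Hz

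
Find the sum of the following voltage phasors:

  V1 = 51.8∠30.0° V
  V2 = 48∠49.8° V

Step 1 — Convert each phasor to rectangular form:
  V1 = 51.8·(cos(30.0°) + j·sin(30.0°)) = 44.86 + j25.9 V
  V2 = 48·(cos(49.8°) + j·sin(49.8°)) = 30.98 + j36.66 V
Step 2 — Sum components: V_total = 75.84 + j62.56 V.
Step 3 — Convert to polar: |V_total| = 98.32 V, ∠V_total = 39.5°.

V_total = 98.32∠39.5° V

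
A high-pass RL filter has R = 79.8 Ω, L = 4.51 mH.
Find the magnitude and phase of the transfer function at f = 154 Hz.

Step 1 — Angular frequency: ω = 2π·154 = 967.6 rad/s.
Step 2 — Transfer function: H(jω) = jωL/(R + jωL).
Step 3 — Numerator jωL = j·4.364; denominator R + jωL = 79.8 + j4.364.
Step 4 — H = 0.002982 + j0.05452.
Step 5 — Magnitude: |H| = 0.0546 (-25.3 dB); phase: φ = 86.9°.

|H| = 0.0546 (-25.3 dB), φ = 86.9°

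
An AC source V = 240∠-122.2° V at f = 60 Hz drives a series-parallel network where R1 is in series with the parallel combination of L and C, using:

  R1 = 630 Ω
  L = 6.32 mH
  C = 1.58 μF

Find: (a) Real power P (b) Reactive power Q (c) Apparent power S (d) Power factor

Step 1 — Angular frequency: ω = 2π·f = 2π·60 = 377 rad/s.
Step 2 — Component impedances:
  R1: Z = R = 630 Ω
  L: Z = jωL = j·377·0.00632 = 0 + j2.383 Ω
  C: Z = 1/(jωC) = -j/(ω·C) = 0 - j1679 Ω
Step 3 — Parallel branch: L || C = 1/(1/L + 1/C) = 0 + j2.386 Ω.
Step 4 — Series with R1: Z_total = R1 + (L || C) = 630 + j2.386 Ω = 630∠0.2° Ω.
Step 5 — Source phasor: V = 240∠-122.2° V = -127.9 - j203.1 V.
Step 6 — Current: I = V / Z = -0.2042 - j0.3216 A = 0.3809∠-122.4° A.
Step 7 — Complex power: S = V·I* = 91.43 + j0.3463 VA.
Step 8 — Real power: P = Re(S) = 91.43 W.
Step 9 — Reactive power: Q = Im(S) = 0.3463 VAR.
Step 10 — Apparent power: |S| = 91.43 VA.
Step 11 — Power factor: PF = P/|S| = 1 (lagging).

(a) P = 91.43 W  (b) Q = 0.3463 VAR  (c) S = 91.43 VA  (d) PF = 1 (lagging)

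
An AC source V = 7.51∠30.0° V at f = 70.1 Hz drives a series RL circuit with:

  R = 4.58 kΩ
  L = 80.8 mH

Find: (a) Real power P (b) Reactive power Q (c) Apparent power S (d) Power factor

Step 1 — Angular frequency: ω = 2π·f = 2π·70.1 = 440.5 rad/s.
Step 2 — Component impedances:
  R: Z = R = 4580 Ω
  L: Z = jωL = j·440.5·0.0808 = 0 + j35.59 Ω
Step 3 — Series combination: Z_total = R + L = 4580 + j35.59 Ω = 4580∠0.4° Ω.
Step 4 — Source phasor: V = 7.51∠30.0° V = 6.504 + j3.755 V.
Step 5 — Current: I = V / Z = 0.001426 + j0.0008088 A = 0.00164∠29.6° A.
Step 6 — Complex power: S = V·I* = 0.01231 + j9.568e-05 VA.
Step 7 — Real power: P = Re(S) = 0.01231 W.
Step 8 — Reactive power: Q = Im(S) = 9.568e-05 VAR.
Step 9 — Apparent power: |S| = 0.01231 VA.
Step 10 — Power factor: PF = P/|S| = 1 (lagging).

(a) P = 0.01231 W  (b) Q = 9.568e-05 VAR  (c) S = 0.01231 VA  (d) PF = 1 (lagging)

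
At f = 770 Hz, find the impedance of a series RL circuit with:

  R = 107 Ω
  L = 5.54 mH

Step 1 — Angular frequency: ω = 2π·f = 2π·770 = 4838 rad/s.
Step 2 — Component impedances:
  R: Z = R = 107 Ω
  L: Z = jωL = j·4838·0.00554 = 0 + j26.8 Ω
Step 3 — Series combination: Z_total = R + L = 107 + j26.8 Ω = 110.3∠14.1° Ω.

Z = 107 + j26.8 Ω = 110.3∠14.1° Ω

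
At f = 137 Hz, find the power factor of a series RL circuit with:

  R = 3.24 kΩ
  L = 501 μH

Step 1 — Angular frequency: ω = 2π·f = 2π·137 = 860.8 rad/s.
Step 2 — Component impedances:
  R: Z = R = 3240 Ω
  L: Z = jωL = j·860.8·0.000501 = 0 + j0.4313 Ω
Step 3 — Series combination: Z_total = R + L = 3240 + j0.4313 Ω = 3240∠0.0° Ω.
Step 4 — Power factor: PF = cos(φ) = Re(Z)/|Z| = 3240/3240 = 1.
Step 5 — Type: Im(Z) = 0.4313 ⇒ lagging (phase φ = 0.0°).

PF = 1 (lagging, φ = 0.0°)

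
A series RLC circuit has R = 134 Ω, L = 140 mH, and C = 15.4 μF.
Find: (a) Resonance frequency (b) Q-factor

Step 1 — Resonance condition Im(Z)=0 gives ω₀ = 1/√(LC).
Step 2 — ω₀ = 1/√(0.14·1.54e-05) = 681 rad/s.
Step 3 — f₀ = ω₀/(2π) = 108.4 Hz.
Step 4 — Series Q: Q = ω₀L/R = 681·0.14/134 = 0.7115.

(a) f₀ = 108.4 Hz  (b) Q = 0.7115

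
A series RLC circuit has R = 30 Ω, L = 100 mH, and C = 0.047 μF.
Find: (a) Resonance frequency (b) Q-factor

Step 1 — Resonance condition Im(Z)=0 gives ω₀ = 1/√(LC).
Step 2 — ω₀ = 1/√(0.1·4.7e-08) = 1.459e+04 rad/s.
Step 3 — f₀ = ω₀/(2π) = 2322 Hz.
Step 4 — Series Q: Q = ω₀L/R = 1.459e+04·0.1/30 = 48.62.

(a) f₀ = 2322 Hz  (b) Q = 48.62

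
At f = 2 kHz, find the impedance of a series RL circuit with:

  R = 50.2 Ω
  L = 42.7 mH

Step 1 — Angular frequency: ω = 2π·f = 2π·2000 = 1.257e+04 rad/s.
Step 2 — Component impedances:
  R: Z = R = 50.2 Ω
  L: Z = jωL = j·1.257e+04·0.0427 = 0 + j536.6 Ω
Step 3 — Series combination: Z_total = R + L = 50.2 + j536.6 Ω = 538.9∠84.7° Ω.

Z = 50.2 + j536.6 Ω = 538.9∠84.7° Ω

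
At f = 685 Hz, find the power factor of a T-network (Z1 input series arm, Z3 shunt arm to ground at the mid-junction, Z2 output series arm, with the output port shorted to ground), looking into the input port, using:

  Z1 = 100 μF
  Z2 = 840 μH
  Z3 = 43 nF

Step 1 — Angular frequency: ω = 2π·f = 2π·685 = 4304 rad/s.
Step 2 — Component impedances:
  Z1: Z = 1/(jωC) = -j/(ω·C) = 0 - j2.323 Ω
  Z2: Z = jωL = j·4304·0.00084 = 0 + j3.615 Ω
  Z3: Z = 1/(jωC) = -j/(ω·C) = 0 - j5403 Ω
Step 3 — With the output port shorted to ground, the output series arm Z2 runs from the junction to ground; the shunt arm Z3 also runs from the junction to ground. They appear in parallel: Z3 || Z2 = 0 + j3.618 Ω.
Step 4 — Series with input arm Z1: Z_in = Z1 + (Z3 || Z2) = 0 + j1.294 Ω = 1.294∠90.0° Ω.
Step 5 — Power factor: PF = cos(φ) = Re(Z)/|Z| = 0/1.294 = 0.
Step 6 — Type: Im(Z) = 1.294 ⇒ lagging (phase φ = 90.0°).

PF = 0 (lagging, φ = 90.0°)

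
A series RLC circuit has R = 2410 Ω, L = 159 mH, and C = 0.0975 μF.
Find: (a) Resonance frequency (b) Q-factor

Step 1 — Resonance condition Im(Z)=0 gives ω₀ = 1/√(LC).
Step 2 — ω₀ = 1/√(0.159·9.75e-08) = 8032 rad/s.
Step 3 — f₀ = ω₀/(2π) = 1278 Hz.
Step 4 — Series Q: Q = ω₀L/R = 8032·0.159/2410 = 0.5299.

(a) f₀ = 1278 Hz  (b) Q = 0.5299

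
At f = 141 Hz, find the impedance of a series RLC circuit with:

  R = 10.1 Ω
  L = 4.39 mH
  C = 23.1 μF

Step 1 — Angular frequency: ω = 2π·f = 2π·141 = 885.9 rad/s.
Step 2 — Component impedances:
  R: Z = R = 10.1 Ω
  L: Z = jωL = j·885.9·0.00439 = 0 + j3.889 Ω
  C: Z = 1/(jωC) = -j/(ω·C) = 0 - j48.86 Ω
Step 3 — Series combination: Z_total = R + L + C = 10.1 - j44.97 Ω = 46.09∠-77.3° Ω.

Z = 10.1 - j44.97 Ω = 46.09∠-77.3° Ω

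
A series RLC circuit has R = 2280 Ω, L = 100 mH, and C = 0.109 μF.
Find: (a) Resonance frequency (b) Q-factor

Step 1 — Resonance condition Im(Z)=0 gives ω₀ = 1/√(LC).
Step 2 — ω₀ = 1/√(0.1·1.09e-07) = 9578 rad/s.
Step 3 — f₀ = ω₀/(2π) = 1524 Hz.
Step 4 — Series Q: Q = ω₀L/R = 9578·0.1/2280 = 0.4201.

(a) f₀ = 1524 Hz  (b) Q = 0.4201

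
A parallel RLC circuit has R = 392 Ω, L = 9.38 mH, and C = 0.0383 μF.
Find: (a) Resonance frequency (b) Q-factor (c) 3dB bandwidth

Step 1 — Resonance: ω₀ = 1/√(LC) = 1/√(0.00938·3.83e-08) = 5.276e+04 rad/s.
Step 2 — f₀ = ω₀/(2π) = 8397 Hz.
Step 3 — Parallel Q: Q = R/(ω₀L) = 392/(5.276e+04·0.00938) = 0.7921.
Step 4 — Bandwidth: Δω = ω₀/Q = 6.661e+04 rad/s; BW = Δω/(2π) = 1.06e+04 Hz.

(a) f₀ = 8397 Hz  (b) Q = 0.7921  (c) BW = 1.06e+04 Hz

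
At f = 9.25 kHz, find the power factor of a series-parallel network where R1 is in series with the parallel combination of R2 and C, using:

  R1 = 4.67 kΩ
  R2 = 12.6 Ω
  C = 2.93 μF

Step 1 — Angular frequency: ω = 2π·f = 2π·9250 = 5.812e+04 rad/s.
Step 2 — Component impedances:
  R1: Z = R = 4670 Ω
  R2: Z = R = 12.6 Ω
  C: Z = 1/(jωC) = -j/(ω·C) = 0 - j5.872 Ω
Step 3 — Parallel branch: R2 || C = 1/(1/R2 + 1/C) = 2.248 - j4.824 Ω.
Step 4 — Series with R1: Z_total = R1 + (R2 || C) = 4672 - j4.824 Ω = 4672∠-0.1° Ω.
Step 5 — Power factor: PF = cos(φ) = Re(Z)/|Z| = 4672/4672 = 1.
Step 6 — Type: Im(Z) = -4.824 ⇒ leading (phase φ = -0.1°).

PF = 1 (leading, φ = -0.1°)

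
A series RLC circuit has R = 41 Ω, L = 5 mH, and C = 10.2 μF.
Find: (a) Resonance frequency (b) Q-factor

Step 1 — Resonance condition Im(Z)=0 gives ω₀ = 1/√(LC).
Step 2 — ω₀ = 1/√(0.005·1.02e-05) = 4428 rad/s.
Step 3 — f₀ = ω₀/(2π) = 704.7 Hz.
Step 4 — Series Q: Q = ω₀L/R = 4428·0.005/41 = 0.54.

(a) f₀ = 704.7 Hz  (b) Q = 0.54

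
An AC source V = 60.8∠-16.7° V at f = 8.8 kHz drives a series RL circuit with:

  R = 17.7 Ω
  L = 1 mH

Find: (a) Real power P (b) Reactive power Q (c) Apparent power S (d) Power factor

Step 1 — Angular frequency: ω = 2π·f = 2π·8800 = 5.529e+04 rad/s.
Step 2 — Component impedances:
  R: Z = R = 17.7 Ω
  L: Z = jωL = j·5.529e+04·0.001 = 0 + j55.29 Ω
Step 3 — Series combination: Z_total = R + L = 17.7 + j55.29 Ω = 58.06∠72.2° Ω.
Step 4 — Source phasor: V = 60.8∠-16.7° V = 58.24 - j17.47 V.
Step 5 — Current: I = V / Z = 0.01921 - j1.047 A = 1.047∠-88.9° A.
Step 6 — Complex power: S = V·I* = 19.41 + j60.64 VA.
Step 7 — Real power: P = Re(S) = 19.41 W.
Step 8 — Reactive power: Q = Im(S) = 60.64 VAR.
Step 9 — Apparent power: |S| = 63.67 VA.
Step 10 — Power factor: PF = P/|S| = 0.3049 (lagging).

(a) P = 19.41 W  (b) Q = 60.64 VAR  (c) S = 63.67 VA  (d) PF = 0.3049 (lagging)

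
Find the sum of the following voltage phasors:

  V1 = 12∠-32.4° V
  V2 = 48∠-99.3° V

Step 1 — Convert each phasor to rectangular form:
  V1 = 12·(cos(-32.4°) + j·sin(-32.4°)) = 10.13 - j6.43 V
  V2 = 48·(cos(-99.3°) + j·sin(-99.3°)) = -7.757 - j47.37 V
Step 2 — Sum components: V_total = 2.375 - j53.8 V.
Step 3 — Convert to polar: |V_total| = 53.85 V, ∠V_total = -87.5°.

V_total = 53.85∠-87.5° V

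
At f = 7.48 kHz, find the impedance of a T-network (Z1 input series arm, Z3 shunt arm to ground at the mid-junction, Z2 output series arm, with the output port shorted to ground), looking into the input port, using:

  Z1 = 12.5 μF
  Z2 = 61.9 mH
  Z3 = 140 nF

Step 1 — Angular frequency: ω = 2π·f = 2π·7480 = 4.7e+04 rad/s.
Step 2 — Component impedances:
  Z1: Z = 1/(jωC) = -j/(ω·C) = 0 - j1.702 Ω
  Z2: Z = jωL = j·4.7e+04·0.0619 = 0 + j2909 Ω
  Z3: Z = 1/(jωC) = -j/(ω·C) = 0 - j152 Ω
Step 3 — With the output port shorted to ground, the output series arm Z2 runs from the junction to ground; the shunt arm Z3 also runs from the junction to ground. They appear in parallel: Z3 || Z2 = 0 - j160.4 Ω.
Step 4 — Series with input arm Z1: Z_in = Z1 + (Z3 || Z2) = 0 - j162.1 Ω = 162.1∠-90.0° Ω.

Z = 0 - j162.1 Ω = 162.1∠-90.0° Ω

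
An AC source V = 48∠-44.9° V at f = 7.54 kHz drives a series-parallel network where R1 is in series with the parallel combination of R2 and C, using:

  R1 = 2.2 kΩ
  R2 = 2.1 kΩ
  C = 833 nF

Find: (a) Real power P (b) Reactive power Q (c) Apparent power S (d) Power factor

Step 1 — Angular frequency: ω = 2π·f = 2π·7540 = 4.738e+04 rad/s.
Step 2 — Component impedances:
  R1: Z = R = 2200 Ω
  R2: Z = R = 2100 Ω
  C: Z = 1/(jωC) = -j/(ω·C) = 0 - j25.34 Ω
Step 3 — Parallel branch: R2 || C = 1/(1/R2 + 1/C) = 0.3057 - j25.34 Ω.
Step 4 — Series with R1: Z_total = R1 + (R2 || C) = 2200 - j25.34 Ω = 2200∠-0.7° Ω.
Step 5 — Source phasor: V = 48∠-44.9° V = 34 - j33.88 V.
Step 6 — Current: I = V / Z = 0.01563 - j0.01522 A = 0.02181∠-44.2° A.
Step 7 — Complex power: S = V·I* = 1.047 - j0.01206 VA.
Step 8 — Real power: P = Re(S) = 1.047 W.
Step 9 — Reactive power: Q = Im(S) = -0.01206 VAR.
Step 10 — Apparent power: |S| = 1.047 VA.
Step 11 — Power factor: PF = P/|S| = 0.9999 (leading).

(a) P = 1.047 W  (b) Q = -0.01206 VAR  (c) S = 1.047 VA  (d) PF = 0.9999 (leading)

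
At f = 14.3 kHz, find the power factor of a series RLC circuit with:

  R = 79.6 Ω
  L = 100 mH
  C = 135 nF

Step 1 — Angular frequency: ω = 2π·f = 2π·1.43e+04 = 8.985e+04 rad/s.
Step 2 — Component impedances:
  R: Z = R = 79.6 Ω
  L: Z = jωL = j·8.985e+04·0.1 = 0 + j8985 Ω
  C: Z = 1/(jωC) = -j/(ω·C) = 0 - j82.44 Ω
Step 3 — Series combination: Z_total = R + L + C = 79.6 + j8903 Ω = 8903∠89.5° Ω.
Step 4 — Power factor: PF = cos(φ) = Re(Z)/|Z| = 79.6/8903 = 0.008941.
Step 5 — Type: Im(Z) = 8903 ⇒ lagging (phase φ = 89.5°).

PF = 0.008941 (lagging, φ = 89.5°)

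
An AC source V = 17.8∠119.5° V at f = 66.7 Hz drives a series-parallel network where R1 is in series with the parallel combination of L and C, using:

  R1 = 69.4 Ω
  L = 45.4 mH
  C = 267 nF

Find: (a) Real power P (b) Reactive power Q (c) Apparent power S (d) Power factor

Step 1 — Angular frequency: ω = 2π·f = 2π·66.7 = 419.1 rad/s.
Step 2 — Component impedances:
  R1: Z = R = 69.4 Ω
  L: Z = jωL = j·419.1·0.0454 = 0 + j19.03 Ω
  C: Z = 1/(jωC) = -j/(ω·C) = 0 - j8937 Ω
Step 3 — Parallel branch: L || C = 1/(1/L + 1/C) = 0 + j19.07 Ω.
Step 4 — Series with R1: Z_total = R1 + (L || C) = 69.4 + j19.07 Ω = 71.97∠15.4° Ω.
Step 5 — Source phasor: V = 17.8∠119.5° V = -8.765 + j15.49 V.
Step 6 — Current: I = V / Z = -0.06041 + j0.2398 A = 0.2473∠104.1° A.
Step 7 — Complex power: S = V·I* = 4.245 + j1.166 VA.
Step 8 — Real power: P = Re(S) = 4.245 W.
Step 9 — Reactive power: Q = Im(S) = 1.166 VAR.
Step 10 — Apparent power: |S| = 4.402 VA.
Step 11 — Power factor: PF = P/|S| = 0.9643 (lagging).

(a) P = 4.245 W  (b) Q = 1.166 VAR  (c) S = 4.402 VA  (d) PF = 0.9643 (lagging)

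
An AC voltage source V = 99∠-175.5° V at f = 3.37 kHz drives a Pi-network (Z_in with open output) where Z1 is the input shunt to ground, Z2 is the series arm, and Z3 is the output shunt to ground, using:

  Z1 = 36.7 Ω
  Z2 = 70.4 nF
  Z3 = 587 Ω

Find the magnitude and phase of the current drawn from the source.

Step 1 — Angular frequency: ω = 2π·f = 2π·3370 = 2.117e+04 rad/s.
Step 2 — Component impedances:
  Z1: Z = R = 36.7 Ω
  Z2: Z = 1/(jωC) = -j/(ω·C) = 0 - j670.8 Ω
  Z3: Z = R = 587 Ω
Step 3 — With open output, the series arm Z2 and the output shunt Z3 appear in series to ground: Z2 + Z3 = 587 - j670.8 Ω.
Step 4 — Parallel with input shunt Z1: Z_in = Z1 || (Z2 + Z3) = 35.7 - j1.077 Ω = 35.72∠-1.7° Ω.
Step 5 — Source phasor: V = 99∠-175.5° V = -98.69 - j7.767 V.
Step 6 — Ohm's law: I = V / Z_total = (-98.69 - j7.767) / (35.7 - j1.077) = -2.756 - j0.3007 A.
Step 7 — Convert to polar: |I| = 2.772 A, ∠I = -173.8°.

I = 2.772∠-173.8° A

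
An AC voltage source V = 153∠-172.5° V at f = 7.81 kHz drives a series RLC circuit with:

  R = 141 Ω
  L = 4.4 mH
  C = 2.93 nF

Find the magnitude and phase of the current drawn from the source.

Step 1 — Angular frequency: ω = 2π·f = 2π·7810 = 4.907e+04 rad/s.
Step 2 — Component impedances:
  R: Z = R = 141 Ω
  L: Z = jωL = j·4.907e+04·0.0044 = 0 + j215.9 Ω
  C: Z = 1/(jωC) = -j/(ω·C) = 0 - j6955 Ω
Step 3 — Series combination: Z_total = R + L + C = 141 - j6739 Ω = 6741∠-88.8° Ω.
Step 4 — Source phasor: V = 153∠-172.5° V = -151.7 - j19.97 V.
Step 5 — Ohm's law: I = V / Z_total = (-151.7 - j19.97) / (141 - j6739) = 0.002491 - j0.02256 A.
Step 6 — Convert to polar: |I| = 0.0227 A, ∠I = -83.7°.

I = 0.0227∠-83.7° A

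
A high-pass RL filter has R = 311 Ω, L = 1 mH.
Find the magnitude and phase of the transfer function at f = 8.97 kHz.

Step 1 — Angular frequency: ω = 2π·8970 = 5.636e+04 rad/s.
Step 2 — Transfer function: H(jω) = jωL/(R + jωL).
Step 3 — Numerator jωL = j·56.36; denominator R + jωL = 311 + j56.36.
Step 4 — H = 0.0318 + j0.1755.
Step 5 — Magnitude: |H| = 0.1783 (-15.0 dB); phase: φ = 79.7°.

|H| = 0.1783 (-15.0 dB), φ = 79.7°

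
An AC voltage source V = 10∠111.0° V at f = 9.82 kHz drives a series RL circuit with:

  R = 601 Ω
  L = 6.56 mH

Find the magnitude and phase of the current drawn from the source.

Step 1 — Angular frequency: ω = 2π·f = 2π·9820 = 6.17e+04 rad/s.
Step 2 — Component impedances:
  R: Z = R = 601 Ω
  L: Z = jωL = j·6.17e+04·0.00656 = 0 + j404.8 Ω
Step 3 — Series combination: Z_total = R + L = 601 + j404.8 Ω = 724.6∠34.0° Ω.
Step 4 — Source phasor: V = 10∠111.0° V = -3.584 + j9.336 V.
Step 5 — Ohm's law: I = V / Z_total = (-3.584 + j9.336) / (601 + j404.8) = 0.003095 + j0.01345 A.
Step 6 — Convert to polar: |I| = 0.0138 A, ∠I = 77.0°.

I = 0.0138∠77.0° A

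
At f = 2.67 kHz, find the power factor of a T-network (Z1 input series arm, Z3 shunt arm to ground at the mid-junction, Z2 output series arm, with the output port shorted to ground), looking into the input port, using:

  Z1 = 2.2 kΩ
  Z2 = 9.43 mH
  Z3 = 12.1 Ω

Step 1 — Angular frequency: ω = 2π·f = 2π·2670 = 1.678e+04 rad/s.
Step 2 — Component impedances:
  Z1: Z = R = 2200 Ω
  Z2: Z = jωL = j·1.678e+04·0.00943 = 0 + j158.2 Ω
  Z3: Z = R = 12.1 Ω
Step 3 — With the output port shorted to ground, the output series arm Z2 runs from the junction to ground; the shunt arm Z3 also runs from the junction to ground. They appear in parallel: Z3 || Z2 = 12.03 + j0.9201 Ω.
Step 4 — Series with input arm Z1: Z_in = Z1 + (Z3 || Z2) = 2212 + j0.9201 Ω = 2212∠0.0° Ω.
Step 5 — Power factor: PF = cos(φ) = Re(Z)/|Z| = 2212/2212 = 1.
Step 6 — Type: Im(Z) = 0.9201 ⇒ lagging (phase φ = 0.0°).

PF = 1 (lagging, φ = 0.0°)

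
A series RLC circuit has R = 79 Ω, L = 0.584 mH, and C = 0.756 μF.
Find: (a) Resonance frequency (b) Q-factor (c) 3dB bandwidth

Step 1 — Resonance condition Im(Z)=0 gives ω₀ = 1/√(LC).
Step 2 — ω₀ = 1/√(0.000584·7.56e-07) = 4.759e+04 rad/s.
Step 3 — f₀ = ω₀/(2π) = 7574 Hz.
Step 4 — Series Q: Q = ω₀L/R = 4.759e+04·0.000584/79 = 0.3518.
Step 5 — 3dB bandwidth: Δω = ω₀/Q = 1.353e+05 rad/s; BW = Δω/(2π) = 2.153e+04 Hz.

(a) f₀ = 7574 Hz  (b) Q = 0.3518  (c) BW = 2.153e+04 Hz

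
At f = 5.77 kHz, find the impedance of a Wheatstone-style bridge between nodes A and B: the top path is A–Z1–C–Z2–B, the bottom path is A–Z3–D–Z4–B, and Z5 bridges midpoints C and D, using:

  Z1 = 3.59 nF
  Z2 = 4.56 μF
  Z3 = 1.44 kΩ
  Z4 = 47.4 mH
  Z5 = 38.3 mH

Step 1 — Angular frequency: ω = 2π·f = 2π·5770 = 3.625e+04 rad/s.
Step 2 — Component impedances:
  Z1: Z = 1/(jωC) = -j/(ω·C) = 0 - j7683 Ω
  Z2: Z = 1/(jωC) = -j/(ω·C) = 0 - j6.049 Ω
  Z3: Z = R = 1440 Ω
  Z4: Z = jωL = j·3.625e+04·0.0474 = 0 + j1718 Ω
  Z5: Z = jωL = j·3.625e+04·0.0383 = 0 + j1389 Ω
Step 3 — Bridge requires nodal analysis (the Z5 bridge couples midpoints C and D, so the two paths cannot be reduced to a simple series/parallel combination). Setting node B to ground and injecting 1 A at node A, the 3-node admittance system at A, C, D solves to V_A = Z_AB = 1704 + j496.9 Ω = 1775∠16.3° Ω.

Z = 1704 + j496.9 Ω = 1775∠16.3° Ω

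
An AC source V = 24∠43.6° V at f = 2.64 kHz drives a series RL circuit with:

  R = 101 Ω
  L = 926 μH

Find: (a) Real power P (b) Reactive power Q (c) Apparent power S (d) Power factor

Step 1 — Angular frequency: ω = 2π·f = 2π·2640 = 1.659e+04 rad/s.
Step 2 — Component impedances:
  R: Z = R = 101 Ω
  L: Z = jωL = j·1.659e+04·0.000926 = 0 + j15.36 Ω
Step 3 — Series combination: Z_total = R + L = 101 + j15.36 Ω = 102.2∠8.6° Ω.
Step 4 — Source phasor: V = 24∠43.6° V = 17.38 + j16.55 V.
Step 5 — Current: I = V / Z = 0.1925 + j0.1346 A = 0.2349∠35.0° A.
Step 6 — Complex power: S = V·I* = 5.574 + j0.8477 VA.
Step 7 — Real power: P = Re(S) = 5.574 W.
Step 8 — Reactive power: Q = Im(S) = 0.8477 VAR.
Step 9 — Apparent power: |S| = 5.638 VA.
Step 10 — Power factor: PF = P/|S| = 0.9886 (lagging).

(a) P = 5.574 W  (b) Q = 0.8477 VAR  (c) S = 5.638 VA  (d) PF = 0.9886 (lagging)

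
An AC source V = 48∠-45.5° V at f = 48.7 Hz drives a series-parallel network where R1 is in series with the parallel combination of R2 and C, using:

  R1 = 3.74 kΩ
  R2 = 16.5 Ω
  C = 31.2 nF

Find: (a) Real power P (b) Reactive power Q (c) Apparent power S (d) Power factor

Step 1 — Angular frequency: ω = 2π·f = 2π·48.7 = 306 rad/s.
Step 2 — Component impedances:
  R1: Z = R = 3740 Ω
  R2: Z = R = 16.5 Ω
  C: Z = 1/(jωC) = -j/(ω·C) = 0 - j1.047e+05 Ω
Step 3 — Parallel branch: R2 || C = 1/(1/R2 + 1/C) = 16.5 - j0.002599 Ω.
Step 4 — Series with R1: Z_total = R1 + (R2 || C) = 3756 - j0.002599 Ω = 3756∠-0.0° Ω.
Step 5 — Source phasor: V = 48∠-45.5° V = 33.64 - j34.24 V.
Step 6 — Current: I = V / Z = 0.008956 - j0.009114 A = 0.01278∠-45.5° A.
Step 7 — Complex power: S = V·I* = 0.6133 - j4.244e-07 VA.
Step 8 — Real power: P = Re(S) = 0.6133 W.
Step 9 — Reactive power: Q = Im(S) = -4.244e-07 VAR.
Step 10 — Apparent power: |S| = 0.6133 VA.
Step 11 — Power factor: PF = P/|S| = 1 (leading).

(a) P = 0.6133 W  (b) Q = -4.244e-07 VAR  (c) S = 0.6133 VA  (d) PF = 1 (leading)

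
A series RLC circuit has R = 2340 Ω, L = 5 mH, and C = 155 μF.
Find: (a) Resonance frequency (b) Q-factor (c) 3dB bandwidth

Step 1 — Resonance condition Im(Z)=0 gives ω₀ = 1/√(LC).
Step 2 — ω₀ = 1/√(0.005·0.000155) = 1136 rad/s.
Step 3 — f₀ = ω₀/(2π) = 180.8 Hz.
Step 4 — Series Q: Q = ω₀L/R = 1136·0.005/2340 = 0.002427.
Step 5 — 3dB bandwidth: Δω = ω₀/Q = 4.68e+05 rad/s; BW = Δω/(2π) = 7.448e+04 Hz.

(a) f₀ = 180.8 Hz  (b) Q = 0.002427  (c) BW = 7.448e+04 Hz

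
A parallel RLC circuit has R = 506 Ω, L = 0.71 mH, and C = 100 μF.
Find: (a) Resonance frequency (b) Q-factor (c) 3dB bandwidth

Step 1 — Resonance: ω₀ = 1/√(LC) = 1/√(0.00071·0.0001) = 3753 rad/s.
Step 2 — f₀ = ω₀/(2π) = 597.3 Hz.
Step 3 — Parallel Q: Q = R/(ω₀L) = 506/(3753·0.00071) = 189.9.
Step 4 — Bandwidth: Δω = ω₀/Q = 19.76 rad/s; BW = Δω/(2π) = 3.145 Hz.

(a) f₀ = 597.3 Hz  (b) Q = 189.9  (c) BW = 3.145 Hz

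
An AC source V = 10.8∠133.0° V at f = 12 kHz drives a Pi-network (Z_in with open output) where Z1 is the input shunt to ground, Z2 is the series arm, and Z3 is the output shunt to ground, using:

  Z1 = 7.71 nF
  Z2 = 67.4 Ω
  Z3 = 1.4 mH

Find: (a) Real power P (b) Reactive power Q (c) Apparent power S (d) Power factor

Step 1 — Angular frequency: ω = 2π·f = 2π·1.2e+04 = 7.54e+04 rad/s.
Step 2 — Component impedances:
  Z1: Z = 1/(jωC) = -j/(ω·C) = 0 - j1720 Ω
  Z2: Z = R = 67.4 Ω
  Z3: Z = jωL = j·7.54e+04·0.0014 = 0 + j105.6 Ω
Step 3 — With open output, the series arm Z2 and the output shunt Z3 appear in series to ground: Z2 + Z3 = 67.4 + j105.6 Ω.
Step 4 — Parallel with input shunt Z1: Z_in = Z1 || (Z2 + Z3) = 76.37 + j109.3 Ω = 133.3∠55.1° Ω.
Step 5 — Source phasor: V = 10.8∠133.0° V = -7.366 + j7.899 V.
Step 6 — Current: I = V / Z = 0.01691 + j0.07923 A = 0.08101∠77.9° A.
Step 7 — Complex power: S = V·I* = 0.5012 + j0.7172 VA.
Step 8 — Real power: P = Re(S) = 0.5012 W.
Step 9 — Reactive power: Q = Im(S) = 0.7172 VAR.
Step 10 — Apparent power: |S| = 0.8749 VA.
Step 11 — Power factor: PF = P/|S| = 0.5728 (lagging).

(a) P = 0.5012 W  (b) Q = 0.7172 VAR  (c) S = 0.8749 VA  (d) PF = 0.5728 (lagging)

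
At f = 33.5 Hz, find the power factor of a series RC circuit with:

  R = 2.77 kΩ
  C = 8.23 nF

Step 1 — Angular frequency: ω = 2π·f = 2π·33.5 = 210.5 rad/s.
Step 2 — Component impedances:
  R: Z = R = 2770 Ω
  C: Z = 1/(jωC) = -j/(ω·C) = 0 - j5.773e+05 Ω
Step 3 — Series combination: Z_total = R + C = 2770 - j5.773e+05 Ω = 5.773e+05∠-89.7° Ω.
Step 4 — Power factor: PF = cos(φ) = Re(Z)/|Z| = 2770/5.773e+05 = 0.004798.
Step 5 — Type: Im(Z) = -5.773e+05 ⇒ leading (phase φ = -89.7°).

PF = 0.004798 (leading, φ = -89.7°)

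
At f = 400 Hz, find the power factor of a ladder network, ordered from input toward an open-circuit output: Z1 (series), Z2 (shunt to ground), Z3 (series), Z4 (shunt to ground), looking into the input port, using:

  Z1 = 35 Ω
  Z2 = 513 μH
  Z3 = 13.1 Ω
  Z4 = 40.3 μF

Step 1 — Angular frequency: ω = 2π·f = 2π·400 = 2513 rad/s.
Step 2 — Component impedances:
  Z1: Z = R = 35 Ω
  Z2: Z = jωL = j·2513·0.000513 = 0 + j1.289 Ω
  Z3: Z = R = 13.1 Ω
  Z4: Z = 1/(jωC) = -j/(ω·C) = 0 - j9.873 Ω
Step 3 — Ladder network (open output): work backward from the far end, alternating series and parallel combinations. Z_in = 35.09 + j1.347 Ω = 35.11∠2.2° Ω.
Step 4 — Power factor: PF = cos(φ) = Re(Z)/|Z| = 35.089/35.115 = 0.9993.
Step 5 — Type: Im(Z) = 1.347 ⇒ lagging (phase φ = 2.2°).

PF = 0.9993 (lagging, φ = 2.2°)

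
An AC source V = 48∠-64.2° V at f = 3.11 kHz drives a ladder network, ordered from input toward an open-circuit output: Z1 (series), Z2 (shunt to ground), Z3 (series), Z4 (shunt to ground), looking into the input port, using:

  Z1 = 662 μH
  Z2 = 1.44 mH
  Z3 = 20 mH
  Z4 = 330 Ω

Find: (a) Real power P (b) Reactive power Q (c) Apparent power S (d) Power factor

Step 1 — Angular frequency: ω = 2π·f = 2π·3110 = 1.954e+04 rad/s.
Step 2 — Component impedances:
  Z1: Z = jωL = j·1.954e+04·0.000662 = 0 + j12.94 Ω
  Z2: Z = jωL = j·1.954e+04·0.00144 = 0 + j28.14 Ω
  Z3: Z = jωL = j·1.954e+04·0.02 = 0 + j390.8 Ω
  Z4: Z = R = 330 Ω
Step 3 — Ladder network (open output): work backward from the far end, alternating series and parallel combinations. Z_in = 0.9187 + j39.91 Ω = 39.92∠88.7° Ω.
Step 4 — Source phasor: V = 48∠-64.2° V = 20.89 - j43.22 V.
Step 5 — Current: I = V / Z = -1.07 - j0.5481 A = 1.202∠-152.9° A.
Step 6 — Complex power: S = V·I* = 1.328 + j57.7 VA.
Step 7 — Real power: P = Re(S) = 1.328 W.
Step 8 — Reactive power: Q = Im(S) = 57.7 VAR.
Step 9 — Apparent power: |S| = 57.72 VA.
Step 10 — Power factor: PF = P/|S| = 0.02301 (lagging).

(a) P = 1.328 W  (b) Q = 57.7 VAR  (c) S = 57.72 VA  (d) PF = 0.02301 (lagging)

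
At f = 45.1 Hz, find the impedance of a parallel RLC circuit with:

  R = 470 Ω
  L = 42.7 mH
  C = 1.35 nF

Step 1 — Angular frequency: ω = 2π·f = 2π·45.1 = 283.4 rad/s.
Step 2 — Component impedances:
  R: Z = R = 470 Ω
  L: Z = jωL = j·283.4·0.0427 = 0 + j12.1 Ω
  C: Z = 1/(jωC) = -j/(ω·C) = 0 - j2.614e+06 Ω
Step 3 — Parallel combination: 1/Z_total = 1/R + 1/L + 1/C; Z_total = 0.3113 + j12.09 Ω = 12.1∠88.5° Ω.

Z = 0.3113 + j12.09 Ω = 12.1∠88.5° Ω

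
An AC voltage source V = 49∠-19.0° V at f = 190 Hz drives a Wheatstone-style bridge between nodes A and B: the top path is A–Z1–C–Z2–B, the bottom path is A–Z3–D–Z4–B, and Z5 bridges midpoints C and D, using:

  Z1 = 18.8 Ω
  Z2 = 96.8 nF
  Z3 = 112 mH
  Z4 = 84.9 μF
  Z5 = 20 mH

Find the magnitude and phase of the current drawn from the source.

Step 1 — Angular frequency: ω = 2π·f = 2π·190 = 1194 rad/s.
Step 2 — Component impedances:
  Z1: Z = R = 18.8 Ω
  Z2: Z = 1/(jωC) = -j/(ω·C) = 0 - j8653 Ω
  Z3: Z = jωL = j·1194·0.112 = 0 + j133.7 Ω
  Z4: Z = 1/(jωC) = -j/(ω·C) = 0 - j9.866 Ω
  Z5: Z = jωL = j·1194·0.02 = 0 + j23.88 Ω
Step 3 — Bridge requires nodal analysis (the Z5 bridge couples midpoints C and D, so the two paths cannot be reduced to a simple series/parallel combination). Setting node B to ground and injecting 1 A at node A, the 3-node admittance system at A, C, D solves to V_A = Z_AB = 13.34 + j12 Ω = 17.94∠42.0° Ω.
Step 4 — Source phasor: V = 49∠-19.0° V = 46.33 - j15.95 V.
Step 5 — Ohm's law: I = V / Z_total = (46.33 - j15.95) / (13.34 + j12) = 1.326 - j2.388 A.
Step 6 — Convert to polar: |I| = 2.731 A, ∠I = -61.0°.

I = 2.731∠-61.0° A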